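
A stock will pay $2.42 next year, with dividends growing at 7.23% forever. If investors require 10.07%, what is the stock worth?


Formula: P = D1 / (r - g)
Spread: r - g = 0.1007 - 0.0723 = 0.0284
Substituting: P = $2.42 / 0.0284
P = $85.21

$85.21


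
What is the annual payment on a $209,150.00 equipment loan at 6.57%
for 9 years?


Formula: PMT = PV * r / (1 - (1+r)^(-n))
Denominator: 1 - (1 + 0.0657)^(-9) = 0.435992
Numerator: $209,150.00 * 0.0657 = 13741.155
PMT = 13741.155 / 0.435992 = $31,516.99

$31,516.99


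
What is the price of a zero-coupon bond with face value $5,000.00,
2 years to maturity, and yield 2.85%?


Formula: Price = FV / (1 + r)^n
Substituting: Price = $5,000.00 / (1 + 0.0285)^2
Discount factor: (1.0285)^2 = 1.057812
Price = $5,000.00 / 1.057812 = $4,726.74

$4,726.74


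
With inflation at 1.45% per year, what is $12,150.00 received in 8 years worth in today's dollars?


Formula: Real value = nominal / (1 + inflation)^years
Price level: (1 + 0.0145)^8 = 1.122061
Real value = $12,150.00 / 1.122061 = $10,828.29

$10,828.29


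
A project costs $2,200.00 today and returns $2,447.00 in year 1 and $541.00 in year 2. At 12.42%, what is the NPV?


Formula: NPV = C0 + C1/(1+r) + C2/(1+r)^2
Discount C1: $2,447.00 / (1 + 0.1242) = $2,176.66
Discount C2: $541.00 / (1 + 0.1242)^2 = $428.07
NPV = -$2,200.00 + $2,176.66 + $428.07 = $404.72

$404.72


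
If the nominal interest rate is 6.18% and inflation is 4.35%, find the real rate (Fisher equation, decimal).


Formula: (1 + r_real) = (1 + r_nom) / (1 + inflation)
Substituting: (1 + r_real) = 1.0618 / 1.0435
(1 + r_real) = 1.017537
r_real = 1.017537 - 1 = 0.017537

0.017537


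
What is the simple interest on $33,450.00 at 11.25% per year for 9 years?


Formula: I = P * r * t
Substituting: I = $33,450.00 * 0.1125 * 9
Step: I = $33,450.00 * 1.0125
I = $33,868.13

$33,868.13


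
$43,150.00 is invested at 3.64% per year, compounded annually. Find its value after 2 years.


Formula: FV = P * (1 + r)^n
Substituting: FV = $43,150.00 * (1 + 0.0364)^2
Growth factor: (1.0364)^2 = 1.074125
FV = $43,150.00 * 1.074125 = $46,348.49

$46,348.49


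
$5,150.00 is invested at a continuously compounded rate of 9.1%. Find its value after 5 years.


Formula: FV = P * e^(r*t)
Exponent: r*t = 0.091 * 5 = 0.455
e^(0.455) = 1.576173
FV = $5,150.00 * 1.576173 = $8,117.29

$8,117.29


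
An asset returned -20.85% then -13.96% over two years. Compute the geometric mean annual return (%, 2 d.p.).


Formula: Geometric mean = ((1+r1)*(1+r2))^(1/2) - 1
Product: (1 + -0.2085) * (1 + -0.1396) = 0.7915 * 0.8604 = 0.681007
Square root: 0.681007^0.5 = 0.825231
Geometric mean = 0.825231 - 1 = -0.174769
As percentage: -17.48%

-17.48%


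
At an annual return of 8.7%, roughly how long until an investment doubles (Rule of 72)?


Formula: Years ≈ 72 / r
Substituting: Years ≈ 72 / 8.7
Years ≈ 8.3

8.3 years


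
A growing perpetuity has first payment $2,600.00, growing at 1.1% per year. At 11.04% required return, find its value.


Formula: PV = C / (r - g)
Spread: r - g = 0.1104 - 0.011 = 0.0994
Substituting: PV = $2,600.00 / 0.0994
PV = $26,156.94

$26,156.94


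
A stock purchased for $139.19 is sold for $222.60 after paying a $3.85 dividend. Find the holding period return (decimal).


Formula: HPR = (P1 - P0 + D) / P0
Gain: $222.60 - $139.19 + $3.85 = $87.26
HPR = $87.26 / $139.19 = 0.6269

0.6269


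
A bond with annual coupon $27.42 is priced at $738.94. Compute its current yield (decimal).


Formula: Current yield = annual coupon / price
Substituting: CY = $27.42 / $738.94
CY = 0.037107

0.037107


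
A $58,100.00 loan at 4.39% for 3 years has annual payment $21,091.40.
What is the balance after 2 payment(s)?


Formula: Balance = PV*(1+r)^k - PMT*((1+r)^k - 1)/r
Growth: (1 + 0.0439)^2 = 1.089727
Accumulated factor: ((1+r)^k - 1)/r = 2.0439
Balance = $58,100.00 * 1.089727 - $21,091.40 * 2.0439
Balance = $20,204.44

$20,204.44


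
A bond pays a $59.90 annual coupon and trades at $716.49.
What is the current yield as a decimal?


Formula: Current yield = annual coupon / price
Substituting: CY = $59.90 / $716.49
CY = 0.083602

0.083602


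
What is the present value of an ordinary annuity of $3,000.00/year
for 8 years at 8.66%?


Formula: PV = PMT * (1 - (1+r)^(-n)) / r
Discount factor: (1 + 0.0866)^(-8) = 0.514568
Bracket: 1 - 0.514568 = 0.485432
PV = $3,000.00 * 0.485432 / 0.0866 = $16,816.37

$16,816.37


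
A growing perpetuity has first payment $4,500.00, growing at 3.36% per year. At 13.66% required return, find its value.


Formula: PV = C / (r - g)
Spread: r - g = 0.1366 - 0.0336 = 0.103
Substituting: PV = $4,500.00 / 0.103
PV = $43,689.32

$43,689.32


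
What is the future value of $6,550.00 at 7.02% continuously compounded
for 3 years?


Formula: FV = P * e^(r*t)
Exponent: r*t = 0.0702 * 3 = 0.2106
e^(0.2106) = 1.234418
FV = $6,550.00 * 1.234418 = $8,085.44

$8,085.44


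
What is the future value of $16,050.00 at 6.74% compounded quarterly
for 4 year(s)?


Formula: FV = P * (1 + r/m)^(m*t)
Period rate: r/m = 0.0674 / 4 = 0.01685
Total periods: m*t = 4 * 4 = 16
Growth factor: (1 + 0.01685)^16 = 1.306503
FV = $16,050.00 * 1.306503 = $20,969.37

$20,969.37


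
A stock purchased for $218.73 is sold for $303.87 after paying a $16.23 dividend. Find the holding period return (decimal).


Formula: HPR = (P1 - P0 + D) / P0
Gain: $303.87 - $218.73 + $16.23 = $101.37
HPR = $101.37 / $218.73 = 0.4634

0.4634


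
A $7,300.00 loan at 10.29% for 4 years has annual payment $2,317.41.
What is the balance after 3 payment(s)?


Formula: Balance = PV*(1+r)^k - PMT*((1+r)^k - 1)/r
Growth: (1 + 0.1029)^3 = 1.341555
Accumulated factor: ((1+r)^k - 1)/r = 3.319288
Balance = $7,300.00 * 1.341555 - $2,317.41 * 3.319288
Balance = $2,101.20

$2,101.20


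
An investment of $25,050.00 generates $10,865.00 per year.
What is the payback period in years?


Formula: Payback = investment / annual cash flow
Substituting: Payback = $25,050.00 / $10,865.00
Payback = 2.3056 years

2.3056 years


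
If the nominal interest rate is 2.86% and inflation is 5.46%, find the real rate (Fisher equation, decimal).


Formula: (1 + r_real) = (1 + r_nom) / (1 + inflation)
Substituting: (1 + r_real) = 1.0286 / 1.0546
(1 + r_real) = 0.975346
r_real = 0.975346 - 1 = -0.024654

-0.024654


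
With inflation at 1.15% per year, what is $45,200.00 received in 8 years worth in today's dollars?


Formula: Real value = nominal / (1 + inflation)^years
Price level: (1 + 0.0115)^8 = 1.095789
Real value = $45,200.00 / 1.095789 = $41,248.80

$41,248.80


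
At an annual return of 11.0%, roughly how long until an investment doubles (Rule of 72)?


Formula: Years ≈ 72 / r
Substituting: Years ≈ 72 / 11.0
Years ≈ 6.5

6.5 years


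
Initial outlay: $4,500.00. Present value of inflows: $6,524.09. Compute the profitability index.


Formula: PI = PV(cash flows) / initial investment
Substituting: PI = $6,524.09 / $4,500.00
PI = 1.4498

1.4498


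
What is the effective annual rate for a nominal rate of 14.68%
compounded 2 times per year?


Formula: EAR = (1 + r/m)^m - 1
Period rate: r/m = 0.1468 / 2 = 0.0734
Compounding: (1 + 0.0734)^2 = 1.152188
EAR = 1.152188 - 1 = 0.152188

0.152188


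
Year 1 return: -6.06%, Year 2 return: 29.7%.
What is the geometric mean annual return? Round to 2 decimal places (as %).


Formula: Geometric mean = ((1+r1)*(1+r2))^(1/2) - 1
Product: (1 + -0.0606) * (1 + 0.297) = 0.9394 * 1.297 = 1.218402
Square root: 1.218402^0.5 = 1.103812
Geometric mean = 1.103812 - 1 = 0.103812
As percentage: 10.38%

10.38%


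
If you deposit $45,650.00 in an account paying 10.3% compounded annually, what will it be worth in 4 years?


Formula: FV = P * (1 + r)^n
Substituting: FV = $45,650.00 * (1 + 0.103)^4
Growth factor: (1.103)^4 = 1.480137
FV = $45,650.00 * 1.480137 = $67,568.27

$67,568.27


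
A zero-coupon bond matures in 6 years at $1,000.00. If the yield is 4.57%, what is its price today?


Formula: Price = FV / (1 + r)^n
Substituting: Price = $1,000.00 / (1 + 0.0457)^6
Discount factor: (1.0457)^6 = 1.307503
Price = $1,000.00 / 1.307503 = $764.82

$764.82


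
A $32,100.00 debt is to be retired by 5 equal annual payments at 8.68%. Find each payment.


Formula: PMT = PV * r / (1 - (1+r)^(-n))
Denominator: 1 - (1 + 0.0868)^(-5) = 0.340444
Numerator: $32,100.00 * 0.0868 = 2786.28
PMT = 2786.28 / 0.340444 = $8,184.26

$8,184.26


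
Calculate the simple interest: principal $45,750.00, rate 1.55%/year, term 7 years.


Formula: I = P * r * t
Substituting: I = $45,750.00 * 0.0155 * 7
Step: I = $45,750.00 * 0.1085
I = $4,963.88

$4,963.88


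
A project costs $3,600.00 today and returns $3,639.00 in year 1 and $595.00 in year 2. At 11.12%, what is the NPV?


Formula: NPV = C0 + C1/(1+r) + C2/(1+r)^2
Discount C1: $3,639.00 / (1 + 0.1112) = $3,274.84
Discount C2: $595.00 / (1 + 0.1112)^2 = $481.87
NPV = -$3,600.00 + $3,274.84 + $481.87 = $156.71

$156.71


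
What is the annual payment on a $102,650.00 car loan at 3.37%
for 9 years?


Formula: PMT = PV * r / (1 - (1+r)^(-n))
Denominator: 1 - (1 + 0.0337)^(-9) = 0.257922
Numerator: $102,650.00 * 0.0337 = 3459.305
PMT = 3459.305 / 0.257922 = $13,412.20

$13,412.20


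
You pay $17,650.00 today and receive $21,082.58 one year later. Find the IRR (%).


Formula: IRR = C1/C0 - 1
Substituting: IRR = $21,082.58 / $17,650.00 - 1
Ratio: 1.19448 - 1 = 0.19448
IRR = 19.448%

19.448%


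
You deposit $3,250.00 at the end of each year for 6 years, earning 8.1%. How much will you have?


Formula: FV = PMT * ((1+r)^n - 1) / r
Growth factor: (1 + 0.081)^6 = 1.595711
Numerator: 1.595711 - 1 = 0.595711
FV = $3,250.00 * 0.595711 / 0.081 = $23,901.97

$23,901.97


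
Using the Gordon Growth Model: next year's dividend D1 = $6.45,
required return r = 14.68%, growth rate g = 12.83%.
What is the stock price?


Formula: P = D1 / (r - g)
Spread: r - g = 0.1468 - 0.1283 = 0.0185
Substituting: P = $6.45 / 0.0185
P = $348.65

$348.65


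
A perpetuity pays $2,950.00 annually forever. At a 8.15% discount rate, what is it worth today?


Formula: PV = C / r
Substituting: PV = $2,950.00 / 0.0815
PV = $36,196.32

$36,196.32


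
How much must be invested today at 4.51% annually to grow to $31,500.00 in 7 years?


Formula: PV = FV / (1 + r)^n
Substituting: PV = $31,500.00 / (1 + 0.0451)^7
Discount factor: (1.0451)^7 = 1.361774
PV = $31,500.00 / 1.361774 = $23,131.60

$23,131.60


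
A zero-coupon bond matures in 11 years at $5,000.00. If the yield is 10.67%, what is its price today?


Formula: Price = FV / (1 + r)^n
Substituting: Price = $5,000.00 / (1 + 0.1067)^11
Discount factor: (1.1067)^11 = 3.050205
Price = $5,000.00 / 3.050205 = $1,639.23

$1,639.23


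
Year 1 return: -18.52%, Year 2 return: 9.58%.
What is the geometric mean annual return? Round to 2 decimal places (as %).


Formula: Geometric mean = ((1+r1)*(1+r2))^(1/2) - 1
Product: (1 + -0.1852) * (1 + 0.0958) = 0.8148 * 1.0958 = 0.892858
Square root: 0.892858^0.5 = 0.944912
Geometric mean = 0.944912 - 1 = -0.055088
As percentage: -5.51%

-5.51%


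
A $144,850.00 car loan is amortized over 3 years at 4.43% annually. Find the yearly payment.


Formula: PMT = PV * r / (1 - (1+r)^(-n))
Denominator: 1 - (1 + 0.0443)^(-3) = 0.12194
Numerator: $144,850.00 * 0.0443 = 6416.855
PMT = 6416.855 / 0.12194 = $52,623.03

$52,623.03


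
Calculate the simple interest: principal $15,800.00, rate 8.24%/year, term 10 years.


Formula: I = P * r * t
Substituting: I = $15,800.00 * 0.0824 * 10
Step: I = $15,800.00 * 0.824
I = $13,019.20

$13,019.20


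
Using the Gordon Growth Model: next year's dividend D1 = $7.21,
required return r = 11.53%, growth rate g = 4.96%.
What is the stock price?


Formula: P = D1 / (r - g)
Spread: r - g = 0.1153 - 0.0496 = 0.0657
Substituting: P = $7.21 / 0.0657
P = $109.74

$109.74


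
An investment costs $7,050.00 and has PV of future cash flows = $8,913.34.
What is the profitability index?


Formula: PI = PV(cash flows) / initial investment
Substituting: PI = $8,913.34 / $7,050.00
PI = 1.2643

1.2643


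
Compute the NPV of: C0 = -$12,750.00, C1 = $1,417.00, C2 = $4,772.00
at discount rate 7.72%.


Formula: NPV = C0 + C1/(1+r) + C2/(1+r)^2
Discount C1: $1,417.00 / (1 + 0.0772) = $1,315.45
Discount C2: $4,772.00 / (1 + 0.0772)^2 = $4,112.52
NPV = -$12,750.00 + $1,315.45 + $4,112.52 = -$7,322.04

-$7,322.04


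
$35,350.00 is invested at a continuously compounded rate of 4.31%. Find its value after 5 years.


Formula: FV = P * e^(r*t)
Exponent: r*t = 0.0431 * 5 = 0.2155
e^(0.2155) = 1.240482
FV = $35,350.00 * 1.240482 = $43,851.04

$43,851.04


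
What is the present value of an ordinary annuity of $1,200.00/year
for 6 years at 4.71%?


Formula: PV = PMT * (1 - (1+r)^(-n)) / r
Discount factor: (1 + 0.0471)^(-6) = 0.758702
Bracket: 1 - 0.758702 = 0.241298
PV = $1,200.00 * 0.241298 / 0.0471 = $6,147.73

$6,147.73


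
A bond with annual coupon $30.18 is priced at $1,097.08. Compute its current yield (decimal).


Formula: Current yield = annual coupon / price
Substituting: CY = $30.18 / $1,097.08
CY = 0.027509

0.027509


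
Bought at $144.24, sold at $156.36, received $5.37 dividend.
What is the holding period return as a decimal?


Formula: HPR = (P1 - P0 + D) / P0
Gain: $156.36 - $144.24 + $5.37 = $17.49
HPR = $17.49 / $144.24 = 0.1213

0.1213


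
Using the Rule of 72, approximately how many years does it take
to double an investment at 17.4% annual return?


Formula: Years ≈ 72 / r
Substituting: Years ≈ 72 / 17.4
Years ≈ 4.1

4.1 years


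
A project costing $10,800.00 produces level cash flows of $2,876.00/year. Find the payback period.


Formula: Payback = investment / annual cash flow
Substituting: Payback = $10,800.00 / $2,876.00
Payback = 3.7552 years

3.7552 years


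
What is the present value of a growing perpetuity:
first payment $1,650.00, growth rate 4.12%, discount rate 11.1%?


Formula: PV = C / (r - g)
Spread: r - g = 0.111 - 0.0412 = 0.0698
Substituting: PV = $1,650.00 / 0.0698
PV = $23,638.97

$23,638.97


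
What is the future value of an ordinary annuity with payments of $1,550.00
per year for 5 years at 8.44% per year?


Formula: FV = PMT * ((1+r)^n - 1) / r
Growth factor: (1 + 0.0844)^5 = 1.499504
Numerator: 1.499504 - 1 = 0.499504
FV = $1,550.00 * 0.499504 / 0.0844 = $9,173.35

$9,173.35


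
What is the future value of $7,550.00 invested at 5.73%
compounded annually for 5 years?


Formula: FV = P * (1 + r)^n
Substituting: FV = $7,550.00 * (1 + 0.0573)^5
Growth factor: (1.0573)^5 = 1.321269
FV = $7,550.00 * 1.321269 = $9,975.58

$9,975.58


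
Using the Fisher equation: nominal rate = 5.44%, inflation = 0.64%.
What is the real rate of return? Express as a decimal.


Formula: (1 + r_real) = (1 + r_nom) / (1 + inflation)
Substituting: (1 + r_real) = 1.0544 / 1.0064
(1 + r_real) = 1.047695
r_real = 1.047695 - 1 = 0.047695

0.047695


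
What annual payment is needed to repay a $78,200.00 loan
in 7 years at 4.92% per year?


Formula: PMT = PV * r / (1 - (1+r)^(-n))
Denominator: 1 - (1 + 0.0492)^(-7) = 0.285517
Numerator: $78,200.00 * 0.0492 = 3847.44
PMT = 3847.44 / 0.285517 = $13,475.35

$13,475.35


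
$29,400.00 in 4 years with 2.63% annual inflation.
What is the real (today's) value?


Formula: Real value = nominal / (1 + inflation)^years
Price level: (1 + 0.0263)^4 = 1.109423
Real value = $29,400.00 / 1.109423 = $26,500.25

$26,500.25


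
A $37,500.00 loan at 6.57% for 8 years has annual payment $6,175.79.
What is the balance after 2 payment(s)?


Formula: Balance = PV*(1+r)^k - PMT*((1+r)^k - 1)/r
Growth: (1 + 0.0657)^2 = 1.135716
Accumulated factor: ((1+r)^k - 1)/r = 2.0657
Balance = $37,500.00 * 1.135716 - $6,175.79 * 2.0657
Balance = $29,832.04

$29,832.04


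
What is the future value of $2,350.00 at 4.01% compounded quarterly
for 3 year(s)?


Formula: FV = P * (1 + r/m)^(m*t)
Period rate: r/m = 0.0401 / 4 = 0.010025
Total periods: m*t = 4 * 3 = 12
Growth factor: (1 + 0.010025)^12 = 1.12716
FV = $2,350.00 * 1.12716 = $2,648.83

$2,648.83


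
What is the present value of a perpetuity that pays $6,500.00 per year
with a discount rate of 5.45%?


Formula: PV = C / r
Substituting: PV = $6,500.00 / 0.0545
PV = $119,266.06

$119,266.06


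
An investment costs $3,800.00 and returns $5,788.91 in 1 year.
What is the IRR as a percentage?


Formula: IRR = C1/C0 - 1
Substituting: IRR = $5,788.91 / $3,800.00 - 1
Ratio: 1.523397 - 1 = 0.523397
IRR = 52.3397%

52.3397%


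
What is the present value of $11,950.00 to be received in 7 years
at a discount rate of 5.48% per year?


Formula: PV = FV / (1 + r)^n
Substituting: PV = $11,950.00 / (1 + 0.0548)^7
Discount factor: (1.0548)^7 = 1.45275
PV = $11,950.00 / 1.45275 = $8,225.78

$8,225.78


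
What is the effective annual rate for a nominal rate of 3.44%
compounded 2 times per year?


Formula: EAR = (1 + r/m)^m - 1
Period rate: r/m = 0.0344 / 2 = 0.0172
Compounding: (1 + 0.0172)^2 = 1.034696
EAR = 1.034696 - 1 = 0.034696

0.034696


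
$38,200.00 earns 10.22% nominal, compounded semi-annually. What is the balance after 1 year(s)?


Formula: FV = P * (1 + r/m)^(m*t)
Period rate: r/m = 0.1022 / 2 = 0.0511
Total periods: m*t = 2 * 1 = 2
Growth factor: (1 + 0.0511)^2 = 1.104811
FV = $38,200.00 * 1.104811 = $42,203.79

$42,203.79


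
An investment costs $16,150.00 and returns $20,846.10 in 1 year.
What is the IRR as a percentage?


Formula: IRR = C1/C0 - 1
Substituting: IRR = $20,846.10 / $16,150.00 - 1
Ratio: 1.29078 - 1 = 0.29078
IRR = 29.078%

29.078%


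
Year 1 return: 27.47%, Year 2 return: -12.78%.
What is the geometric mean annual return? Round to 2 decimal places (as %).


Formula: Geometric mean = ((1+r1)*(1+r2))^(1/2) - 1
Product: (1 + 0.2747) * (1 + -0.1278) = 1.2747 * 0.8722 = 1.111793
Square root: 1.111793^0.5 = 1.054416
Geometric mean = 1.054416 - 1 = 0.054416
As percentage: 5.44%

5.44%


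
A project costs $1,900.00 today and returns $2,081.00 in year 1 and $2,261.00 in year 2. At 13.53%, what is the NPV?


Formula: NPV = C0 + C1/(1+r) + C2/(1+r)^2
Discount C1: $2,081.00 / (1 + 0.1353) = $1,833.00
Discount C2: $2,261.00 / (1 + 0.1353)^2 = $1,754.20
NPV = -$1,900.00 + $1,833.00 + $1,754.20 = $1,687.20

$1,687.20


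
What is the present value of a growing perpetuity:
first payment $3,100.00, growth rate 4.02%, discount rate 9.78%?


Formula: PV = C / (r - g)
Spread: r - g = 0.0978 - 0.0402 = 0.0576
Substituting: PV = $3,100.00 / 0.0576
PV = $53,819.44

$53,819.44


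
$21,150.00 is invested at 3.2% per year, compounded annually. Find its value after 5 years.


Formula: FV = P * (1 + r)^n
Substituting: FV = $21,150.00 * (1 + 0.032)^5
Growth factor: (1.032)^5 = 1.170573
FV = $21,150.00 * 1.170573 = $24,757.62

$24,757.62


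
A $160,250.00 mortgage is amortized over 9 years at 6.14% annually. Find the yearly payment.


Formula: PMT = PV * r / (1 - (1+r)^(-n))
Denominator: 1 - (1 + 0.0614)^(-9) = 0.415091
Numerator: $160,250.00 * 0.0614 = 9839.35
PMT = 9839.35 / 0.415091 = $23,704.08

$23,704.08


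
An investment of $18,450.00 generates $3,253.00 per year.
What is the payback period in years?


Formula: Payback = investment / annual cash flow
Substituting: Payback = $18,450.00 / $3,253.00
Payback = 5.6717 years

5.6717 years


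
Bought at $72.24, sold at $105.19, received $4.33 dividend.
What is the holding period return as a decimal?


Formula: HPR = (P1 - P0 + D) / P0
Gain: $105.19 - $72.24 + $4.33 = $37.28
HPR = $37.28 / $72.24 = 0.5161

0.5161


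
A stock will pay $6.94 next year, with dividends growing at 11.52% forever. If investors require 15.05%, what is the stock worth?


Formula: P = D1 / (r - g)
Spread: r - g = 0.1505 - 0.1152 = 0.0353
Substituting: P = $6.94 / 0.0353
P = $196.60

$196.60


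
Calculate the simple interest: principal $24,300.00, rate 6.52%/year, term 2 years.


Formula: I = P * r * t
Substituting: I = $24,300.00 * 0.0652 * 2
Step: I = $24,300.00 * 0.1304
I = $3,168.72

$3,168.72


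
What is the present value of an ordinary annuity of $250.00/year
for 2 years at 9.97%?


Formula: PV = PMT * (1 - (1+r)^(-n)) / r
Discount factor: (1 + 0.0997)^(-2) = 0.826897
Bracket: 1 - 0.826897 = 0.173103
PV = $250.00 * 0.173103 / 0.0997 = $434.06

$434.06


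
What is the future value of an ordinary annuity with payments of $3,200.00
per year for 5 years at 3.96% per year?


Formula: FV = PMT * ((1+r)^n - 1) / r
Growth factor: (1 + 0.0396)^5 = 1.214315
Numerator: 1.214315 - 1 = 0.214315
FV = $3,200.00 * 0.214315 / 0.0396 = $17,318.38

$17,318.38


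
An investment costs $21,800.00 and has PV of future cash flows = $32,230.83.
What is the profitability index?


Formula: PI = PV(cash flows) / initial investment
Substituting: PI = $32,230.83 / $21,800.00
PI = 1.4785

1.4785


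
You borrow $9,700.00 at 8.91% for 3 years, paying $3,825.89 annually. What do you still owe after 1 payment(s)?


Formula: Balance = PV*(1+r)^k - PMT*((1+r)^k - 1)/r
Growth: (1 + 0.0891)^1 = 1.0891
Accumulated factor: ((1+r)^k - 1)/r = 1.0
Balance = $9,700.00 * 1.0891 - $3,825.89 * 1.0
Balance = $6,738.38

$6,738.38


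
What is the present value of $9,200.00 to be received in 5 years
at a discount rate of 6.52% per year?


Formula: PV = FV / (1 + r)^n
Substituting: PV = $9,200.00 / (1 + 0.0652)^5
Discount factor: (1.0652)^5 = 1.371374
PV = $9,200.00 / 1.371374 = $6,708.60

$6,708.60


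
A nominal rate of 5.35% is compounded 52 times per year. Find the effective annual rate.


Formula: EAR = (1 + r/m)^m - 1
Period rate: r/m = 0.0535 / 52 = 0.001029
Compounding: (1 + 0.001029)^52 = 1.054928
EAR = 1.054928 - 1 = 0.054928

0.054928


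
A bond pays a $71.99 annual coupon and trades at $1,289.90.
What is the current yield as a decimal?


Formula: Current yield = annual coupon / price
Substituting: CY = $71.99 / $1,289.90
CY = 0.055811

0.055811


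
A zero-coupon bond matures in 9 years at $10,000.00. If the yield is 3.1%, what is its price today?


Formula: Price = FV / (1 + r)^n
Substituting: Price = $10,000.00 / (1 + 0.031)^9
Discount factor: (1.031)^9 = 1.316218
Price = $10,000.00 / 1.316218 = $7,597.52

$7,597.52


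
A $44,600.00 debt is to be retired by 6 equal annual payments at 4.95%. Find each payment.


Formula: PMT = PV * r / (1 - (1+r)^(-n))
Denominator: 1 - (1 + 0.0495)^(-6) = 0.251649
Numerator: $44,600.00 * 0.0495 = 2207.7
PMT = 2207.7 / 0.251649 = $8,772.93

$8,772.93


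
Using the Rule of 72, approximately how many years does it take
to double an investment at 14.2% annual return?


Formula: Years ≈ 72 / r
Substituting: Years ≈ 72 / 14.2
Years ≈ 5.1

5.1 years


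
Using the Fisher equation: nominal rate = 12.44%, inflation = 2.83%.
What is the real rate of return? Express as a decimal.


Formula: (1 + r_real) = (1 + r_nom) / (1 + inflation)
Substituting: (1 + r_real) = 1.1244 / 1.0283
(1 + r_real) = 1.093455
r_real = 1.093455 - 1 = 0.093455

0.093455


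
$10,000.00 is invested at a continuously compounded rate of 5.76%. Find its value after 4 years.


Formula: FV = P * e^(r*t)
Exponent: r*t = 0.0576 * 4 = 0.2304
e^(0.2304) = 1.259104
FV = $10,000.00 * 1.259104 = $12,591.04

$12,591.04


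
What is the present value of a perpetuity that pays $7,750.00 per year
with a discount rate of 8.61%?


Formula: PV = C / r
Substituting: PV = $7,750.00 / 0.0861
PV = $90,011.61

$90,011.61


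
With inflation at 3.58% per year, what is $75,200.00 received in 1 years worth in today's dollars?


Formula: Real value = nominal / (1 + inflation)^years
Price level: (1 + 0.0358)^1 = 1.0358
Real value = $75,200.00 / 1.0358 = $72,600.89

$72,600.89


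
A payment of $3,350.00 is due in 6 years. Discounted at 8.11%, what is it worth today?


Formula: PV = FV / (1 + r)^n
Substituting: PV = $3,350.00 / (1 + 0.0811)^6
Discount factor: (1.0811)^6 = 1.596597
PV = $3,350.00 / 1.596597 = $2,098.21

$2,098.21


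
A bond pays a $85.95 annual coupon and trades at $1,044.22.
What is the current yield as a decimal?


Formula: Current yield = annual coupon / price
Substituting: CY = $85.95 / $1,044.22
CY = 0.08231

0.08231


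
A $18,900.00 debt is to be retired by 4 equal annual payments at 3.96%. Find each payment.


Formula: PMT = PV * r / (1 - (1+r)^(-n))
Denominator: 1 - (1 + 0.0396)^(-4) = 0.143879
Numerator: $18,900.00 * 0.0396 = 748.44
PMT = 748.44 / 0.143879 = $5,201.85

$5,201.85


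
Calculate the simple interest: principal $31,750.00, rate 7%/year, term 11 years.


Formula: I = P * r * t
Substituting: I = $31,750.00 * 0.07 * 11
Step: I = $31,750.00 * 0.77
I = $24,447.50

$24,447.50


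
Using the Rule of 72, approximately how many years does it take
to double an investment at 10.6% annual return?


Formula: Years ≈ 72 / r
Substituting: Years ≈ 72 / 10.6
Years ≈ 6.8

6.8 years


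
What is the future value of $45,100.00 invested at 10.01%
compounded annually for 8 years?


Formula: FV = P * (1 + r)^n
Substituting: FV = $45,100.00 * (1 + 0.1001)^8
Growth factor: (1.1001)^8 = 2.145148
FV = $45,100.00 * 2.145148 = $96,746.19

$96,746.19


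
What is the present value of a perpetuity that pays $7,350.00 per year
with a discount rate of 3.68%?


Formula: PV = C / r
Substituting: PV = $7,350.00 / 0.0368
PV = $199,728.26

$199,728.26


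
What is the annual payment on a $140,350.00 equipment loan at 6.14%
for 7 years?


Formula: PMT = PV * r / (1 - (1+r)^(-n))
Denominator: 1 - (1 + 0.0614)^(-7) = 0.341059
Numerator: $140,350.00 * 0.0614 = 8617.49
PMT = 8617.49 / 0.341059 = $25,266.85

$25,266.85


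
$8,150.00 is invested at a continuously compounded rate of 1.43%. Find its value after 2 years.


Formula: FV = P * e^(r*t)
Exponent: r*t = 0.0143 * 2 = 0.0286
e^(0.0286) = 1.029013
FV = $8,150.00 * 1.029013 = $8,386.46

$8,386.46


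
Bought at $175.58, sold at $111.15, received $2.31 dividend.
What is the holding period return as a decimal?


Formula: HPR = (P1 - P0 + D) / P0
Gain: $111.15 - $175.58 + $2.31 = -$62.12
HPR = -$62.12 / $175.58 = -0.3538

-0.3538


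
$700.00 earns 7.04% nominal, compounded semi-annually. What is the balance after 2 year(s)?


Formula: FV = P * (1 + r/m)^(m*t)
Period rate: r/m = 0.0704 / 2 = 0.0352
Total periods: m*t = 2 * 2 = 4
Growth factor: (1 + 0.0352)^4 = 1.14841
FV = $700.00 * 1.14841 = $803.89

$803.89


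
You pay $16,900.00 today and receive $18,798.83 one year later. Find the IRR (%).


Formula: IRR = C1/C0 - 1
Substituting: IRR = $18,798.83 / $16,900.00 - 1
Ratio: 1.112357 - 1 = 0.112357
IRR = 11.2357%

11.2357%


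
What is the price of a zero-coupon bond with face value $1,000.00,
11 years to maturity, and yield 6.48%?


Formula: Price = FV / (1 + r)^n
Substituting: Price = $1,000.00 / (1 + 0.0648)^11
Discount factor: (1.0648)^11 = 1.995026
Price = $1,000.00 / 1.995026 = $501.25

$501.25


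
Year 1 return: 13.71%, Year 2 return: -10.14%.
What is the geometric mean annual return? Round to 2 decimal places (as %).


Formula: Geometric mean = ((1+r1)*(1+r2))^(1/2) - 1
Product: (1 + 0.1371) * (1 + -0.1014) = 1.1371 * 0.8986 = 1.021798
Square root: 1.021798^0.5 = 1.01084
Geometric mean = 1.01084 - 1 = 0.01084
As percentage: 1.08%

1.08%


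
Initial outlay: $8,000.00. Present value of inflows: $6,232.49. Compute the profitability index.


Formula: PI = PV(cash flows) / initial investment
Substituting: PI = $6,232.49 / $8,000.00
PI = 0.7791

0.7791


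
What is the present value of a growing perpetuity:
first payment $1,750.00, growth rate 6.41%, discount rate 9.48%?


Formula: PV = C / (r - g)
Spread: r - g = 0.0948 - 0.0641 = 0.0307
Substituting: PV = $1,750.00 / 0.0307
PV = $57,003.26

$57,003.26


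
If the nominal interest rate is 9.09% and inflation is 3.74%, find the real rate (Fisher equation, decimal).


Formula: (1 + r_real) = (1 + r_nom) / (1 + inflation)
Substituting: (1 + r_real) = 1.0909 / 1.0374
(1 + r_real) = 1.051571
r_real = 1.051571 - 1 = 0.051571

0.051571


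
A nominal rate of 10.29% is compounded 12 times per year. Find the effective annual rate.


Formula: EAR = (1 + r/m)^m - 1
Period rate: r/m = 0.1029 / 12 = 0.008575
Compounding: (1 + 0.008575)^12 = 1.107894
EAR = 1.107894 - 1 = 0.107894

0.107894


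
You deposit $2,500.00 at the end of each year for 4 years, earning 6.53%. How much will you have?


Formula: FV = PMT * ((1+r)^n - 1) / r
Growth factor: (1 + 0.0653)^4 = 1.287917
Numerator: 1.287917 - 1 = 0.287917
FV = $2,500.00 * 0.287917 / 0.0653 = $11,022.84

$11,022.84


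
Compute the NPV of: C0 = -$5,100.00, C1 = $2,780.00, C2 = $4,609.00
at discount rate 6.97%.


Formula: NPV = C0 + C1/(1+r) + C2/(1+r)^2
Discount C1: $2,780.00 / (1 + 0.0697) = $2,598.86
Discount C2: $4,609.00 / (1 + 0.0697)^2 = $4,027.94
NPV = -$5,100.00 + $2,598.86 + $4,027.94 = $1,526.80

$1,526.80


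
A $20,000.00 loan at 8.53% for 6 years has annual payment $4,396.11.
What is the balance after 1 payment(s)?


Formula: Balance = PV*(1+r)^k - PMT*((1+r)^k - 1)/r
Growth: (1 + 0.0853)^1 = 1.0853
Accumulated factor: ((1+r)^k - 1)/r = 1.0
Balance = $20,000.00 * 1.0853 - $4,396.11 * 1.0
Balance = $17,309.89

$17,309.89


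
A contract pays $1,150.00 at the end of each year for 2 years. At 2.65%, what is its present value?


Formula: PV = PMT * (1 - (1+r)^(-n)) / r
Discount factor: (1 + 0.0265)^(-2) = 0.949035
Bracket: 1 - 0.949035 = 0.050965
PV = $1,150.00 * 0.050965 / 0.0265 = $2,211.70

$2,211.70


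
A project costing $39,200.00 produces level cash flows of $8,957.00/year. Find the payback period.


Formula: Payback = investment / annual cash flow
Substituting: Payback = $39,200.00 / $8,957.00
Payback = 4.3765 years

4.3765 years


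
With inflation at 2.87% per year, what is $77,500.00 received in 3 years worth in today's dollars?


Formula: Real value = nominal / (1 + inflation)^years
Price level: (1 + 0.0287)^3 = 1.088595
Real value = $77,500.00 / 1.088595 = $71,192.70

$71,192.70


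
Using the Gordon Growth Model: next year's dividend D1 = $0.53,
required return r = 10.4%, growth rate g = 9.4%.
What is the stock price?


Formula: P = D1 / (r - g)
Spread: r - g = 0.104 - 0.094 = 0.01
Substituting: P = $0.53 / 0.01
P = $53.00

$53.00


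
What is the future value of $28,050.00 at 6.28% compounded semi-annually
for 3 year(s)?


Formula: FV = P * (1 + r/m)^(m*t)
Period rate: r/m = 0.0628 / 2 = 0.0314
Total periods: m*t = 2 * 3 = 6
Growth factor: (1 + 0.0314)^6 = 1.203823
FV = $28,050.00 * 1.203823 = $33,767.24

$33,767.24


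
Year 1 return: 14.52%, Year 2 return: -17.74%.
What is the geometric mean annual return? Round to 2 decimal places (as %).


Formula: Geometric mean = ((1+r1)*(1+r2))^(1/2) - 1
Product: (1 + 0.1452) * (1 + -0.1774) = 1.1452 * 0.8226 = 0.942042
Square root: 0.942042^0.5 = 0.970588
Geometric mean = 0.970588 - 1 = -0.029412
As percentage: -2.94%

-2.94%


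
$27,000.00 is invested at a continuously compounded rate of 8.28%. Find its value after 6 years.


Formula: FV = P * e^(r*t)
Exponent: r*t = 0.0828 * 6 = 0.4968
e^(0.4968) = 1.643454
FV = $27,000.00 * 1.643454 = $44,373.25

$44,373.25


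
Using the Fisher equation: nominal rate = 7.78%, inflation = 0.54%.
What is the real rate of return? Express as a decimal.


Formula: (1 + r_real) = (1 + r_nom) / (1 + inflation)
Substituting: (1 + r_real) = 1.0778 / 1.0054
(1 + r_real) = 1.072011
r_real = 1.072011 - 1 = 0.072011

0.072011


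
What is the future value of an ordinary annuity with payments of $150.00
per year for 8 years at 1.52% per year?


Formula: FV = PMT * ((1+r)^n - 1) / r
Growth factor: (1 + 0.0152)^8 = 1.12827
Numerator: 1.12827 - 1 = 0.12827
FV = $150.00 * 0.12827 / 0.0152 = $1,265.82

$1,265.82


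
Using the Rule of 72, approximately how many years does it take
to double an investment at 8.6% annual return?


Formula: Years ≈ 72 / r
Substituting: Years ≈ 72 / 8.6
Years ≈ 8.4

8.4 years


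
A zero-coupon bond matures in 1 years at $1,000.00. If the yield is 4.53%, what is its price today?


Formula: Price = FV / (1 + r)^n
Substituting: Price = $1,000.00 / (1 + 0.0453)^1
Discount factor: (1.0453)^1 = 1.0453
Price = $1,000.00 / 1.0453 = $956.66

$956.66


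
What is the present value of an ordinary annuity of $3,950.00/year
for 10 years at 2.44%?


Formula: PV = PMT * (1 - (1+r)^(-n)) / r
Discount factor: (1 + 0.0244)^(-10) = 0.785786
Bracket: 1 - 0.785786 = 0.214214
PV = $3,950.00 * 0.214214 / 0.0244 = $34,678.08

$34,678.08


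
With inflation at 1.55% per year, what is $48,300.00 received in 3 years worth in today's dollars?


Formula: Real value = nominal / (1 + inflation)^years
Price level: (1 + 0.0155)^3 = 1.047224
Real value = $48,300.00 / 1.047224 = $46,121.92

$46,121.92


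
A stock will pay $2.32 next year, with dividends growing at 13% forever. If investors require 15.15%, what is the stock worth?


Formula: P = D1 / (r - g)
Spread: r - g = 0.1515 - 0.13 = 0.0215
Substituting: P = $2.32 / 0.0215
P = $107.91

$107.91


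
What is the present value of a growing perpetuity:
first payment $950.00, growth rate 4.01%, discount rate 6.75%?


Formula: PV = C / (r - g)
Spread: r - g = 0.0675 - 0.0401 = 0.0274
Substituting: PV = $950.00 / 0.0274
PV = $34,671.53

$34,671.53


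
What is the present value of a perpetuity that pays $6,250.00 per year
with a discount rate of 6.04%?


Formula: PV = C / r
Substituting: PV = $6,250.00 / 0.0604
PV = $103,476.82

$103,476.82


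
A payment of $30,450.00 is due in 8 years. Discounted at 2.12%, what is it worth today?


Formula: PV = FV / (1 + r)^n
Substituting: PV = $30,450.00 / (1 + 0.0212)^8
Discount factor: (1.0212)^8 = 1.182732
PV = $30,450.00 / 1.182732 = $25,745.47

$25,745.47


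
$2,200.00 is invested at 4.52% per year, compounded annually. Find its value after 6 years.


Formula: FV = P * (1 + r)^n
Substituting: FV = $2,200.00 * (1 + 0.0452)^6
Growth factor: (1.0452)^6 = 1.303756
FV = $2,200.00 * 1.303756 = $2,868.26

$2,868.26


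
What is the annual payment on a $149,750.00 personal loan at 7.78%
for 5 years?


Formula: PMT = PV * r / (1 - (1+r)^(-n))
Denominator: 1 - (1 + 0.0778)^(-5) = 0.312442
Numerator: $149,750.00 * 0.0778 = 11650.55
PMT = 11650.55 / 0.312442 = $37,288.64

$37,288.64


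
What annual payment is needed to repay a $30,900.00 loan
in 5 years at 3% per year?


Formula: PMT = PV * r / (1 - (1+r)^(-n))
Denominator: 1 - (1 + 0.03)^(-5) = 0.137391
Numerator: $30,900.00 * 0.03 = 927.0
PMT = 927.0 / 0.137391 = $6,747.16

$6,747.16


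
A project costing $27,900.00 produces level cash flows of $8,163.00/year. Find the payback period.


Formula: Payback = investment / annual cash flow
Substituting: Payback = $27,900.00 / $8,163.00
Payback = 3.4179 years

3.4179 years


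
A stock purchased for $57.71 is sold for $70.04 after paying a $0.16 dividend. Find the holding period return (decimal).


Formula: HPR = (P1 - P0 + D) / P0
Gain: $70.04 - $57.71 + $0.16 = $12.49
HPR = $12.49 / $57.71 = 0.2164

0.2164


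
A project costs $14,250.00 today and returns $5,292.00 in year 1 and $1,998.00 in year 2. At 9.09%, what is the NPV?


Formula: NPV = C0 + C1/(1+r) + C2/(1+r)^2
Discount C1: $5,292.00 / (1 + 0.0909) = $4,851.04
Discount C2: $1,998.00 / (1 + 0.0909)^2 = $1,678.90
NPV = -$14,250.00 + $4,851.04 + $1,678.90 = -$7,720.06

-$7,720.06


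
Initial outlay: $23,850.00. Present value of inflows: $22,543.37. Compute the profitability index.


Formula: PI = PV(cash flows) / initial investment
Substituting: PI = $22,543.37 / $23,850.00
PI = 0.9452

0.9452


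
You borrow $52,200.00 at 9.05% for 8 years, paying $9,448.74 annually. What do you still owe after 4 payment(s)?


Formula: Balance = PV*(1+r)^k - PMT*((1+r)^k - 1)/r
Growth: (1 + 0.0905)^4 = 1.414173
Accumulated factor: ((1+r)^k - 1)/r = 4.576502
Balance = $52,200.00 * 1.414173 - $9,448.74 * 4.576502
Balance = $30,577.67

$30,577.67


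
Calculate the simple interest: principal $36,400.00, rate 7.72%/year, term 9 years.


Formula: I = P * r * t
Substituting: I = $36,400.00 * 0.0772 * 9
Step: I = $36,400.00 * 0.6948
I = $25,290.72

$25,290.72


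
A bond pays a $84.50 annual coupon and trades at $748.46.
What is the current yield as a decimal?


Formula: Current yield = annual coupon / price
Substituting: CY = $84.50 / $748.46
CY = 0.112898

0.112898


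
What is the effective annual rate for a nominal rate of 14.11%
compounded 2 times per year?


Formula: EAR = (1 + r/m)^m - 1
Period rate: r/m = 0.1411 / 2 = 0.07055
Compounding: (1 + 0.07055)^2 = 1.146077
EAR = 1.146077 - 1 = 0.146077

0.146077


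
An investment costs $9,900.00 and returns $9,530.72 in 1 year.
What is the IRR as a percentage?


Formula: IRR = C1/C0 - 1
Substituting: IRR = $9,530.72 / $9,900.00 - 1
Ratio: 0.962699 - 1 = -0.037301
IRR = -3.7301%

-3.7301%


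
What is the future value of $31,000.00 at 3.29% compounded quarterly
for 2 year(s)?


Formula: FV = P * (1 + r/m)^(m*t)
Period rate: r/m = 0.0329 / 4 = 0.008225
Total periods: m*t = 4 * 2 = 8
Growth factor: (1 + 0.008225)^8 = 1.067726
FV = $31,000.00 * 1.067726 = $33,099.50

$33,099.50


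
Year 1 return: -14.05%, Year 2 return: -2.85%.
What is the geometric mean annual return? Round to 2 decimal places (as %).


Formula: Geometric mean = ((1+r1)*(1+r2))^(1/2) - 1
Product: (1 + -0.1405) * (1 + -0.0285) = 0.8595 * 0.9715 = 0.835004
Square root: 0.835004^0.5 = 0.913786
Geometric mean = 0.913786 - 1 = -0.086214
As percentage: -8.62%

-8.62%


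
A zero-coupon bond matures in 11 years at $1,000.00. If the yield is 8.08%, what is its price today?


Formula: Price = FV / (1 + r)^n
Substituting: Price = $1,000.00 / (1 + 0.0808)^11
Discount factor: (1.0808)^11 = 2.350708
Price = $1,000.00 / 2.350708 = $425.40

$425.40


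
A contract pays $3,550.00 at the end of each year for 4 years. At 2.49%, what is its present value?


Formula: PV = PMT * (1 - (1+r)^(-n)) / r
Discount factor: (1 + 0.0249)^(-4) = 0.906304
Bracket: 1 - 0.906304 = 0.093696
PV = $3,550.00 * 0.093696 / 0.0249 = $13,358.23

$13,358.23


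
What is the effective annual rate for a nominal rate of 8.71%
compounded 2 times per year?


Formula: EAR = (1 + r/m)^m - 1
Period rate: r/m = 0.0871 / 2 = 0.04355
Compounding: (1 + 0.04355)^2 = 1.088997
EAR = 1.088997 - 1 = 0.088997

0.088997


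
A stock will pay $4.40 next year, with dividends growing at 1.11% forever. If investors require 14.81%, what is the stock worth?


Formula: P = D1 / (r - g)
Spread: r - g = 0.1481 - 0.0111 = 0.137
Substituting: P = $4.40 / 0.137
P = $32.12

$32.12


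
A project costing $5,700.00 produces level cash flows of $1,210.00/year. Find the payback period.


Formula: Payback = investment / annual cash flow
Substituting: Payback = $5,700.00 / $1,210.00
Payback = 4.7107 years

4.7107 years


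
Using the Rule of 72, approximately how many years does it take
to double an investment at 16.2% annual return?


Formula: Years ≈ 72 / r
Substituting: Years ≈ 72 / 16.2
Years ≈ 4.4

4.4 years


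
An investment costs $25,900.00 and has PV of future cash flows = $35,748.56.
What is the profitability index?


Formula: PI = PV(cash flows) / initial investment
Substituting: PI = $35,748.56 / $25,900.00
PI = 1.3803

1.3803


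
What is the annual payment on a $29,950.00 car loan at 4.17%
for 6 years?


Formula: PMT = PV * r / (1 - (1+r)^(-n))
Denominator: 1 - (1 + 0.0417)^(-6) = 0.217392
Numerator: $29,950.00 * 0.0417 = 1248.915
PMT = 1248.915 / 0.217392 = $5,744.98

$5,744.98
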